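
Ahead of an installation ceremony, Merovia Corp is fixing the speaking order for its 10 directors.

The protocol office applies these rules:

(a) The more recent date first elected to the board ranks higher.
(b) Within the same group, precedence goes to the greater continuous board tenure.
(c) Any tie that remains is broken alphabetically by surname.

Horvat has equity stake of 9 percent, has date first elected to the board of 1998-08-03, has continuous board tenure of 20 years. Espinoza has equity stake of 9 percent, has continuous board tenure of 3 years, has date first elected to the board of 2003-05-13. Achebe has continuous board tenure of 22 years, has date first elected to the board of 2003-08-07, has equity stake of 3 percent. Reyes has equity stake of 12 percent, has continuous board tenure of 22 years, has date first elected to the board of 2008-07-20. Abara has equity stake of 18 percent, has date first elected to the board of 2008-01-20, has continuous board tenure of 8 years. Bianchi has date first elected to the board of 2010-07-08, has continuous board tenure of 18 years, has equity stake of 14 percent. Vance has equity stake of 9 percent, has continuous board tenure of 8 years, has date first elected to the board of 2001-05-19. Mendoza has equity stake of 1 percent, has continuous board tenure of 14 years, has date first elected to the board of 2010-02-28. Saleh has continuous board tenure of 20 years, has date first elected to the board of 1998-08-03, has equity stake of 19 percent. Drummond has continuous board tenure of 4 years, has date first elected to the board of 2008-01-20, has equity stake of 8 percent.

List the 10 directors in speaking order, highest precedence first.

Bianchi, Mendoza, Reyes, Abara, Drummond, Achebe, Espinoza, Vance, Horvat, Saleh

By date first elected to the board (later first): Bianchi (2010-07-08); then Mendoza (2010-02-28); then Reyes (2008-07-20); then Abara and Drummond (both 2008-01-20); then Achebe (2003-08-07); then Espinoza (2003-05-13); then Vance (2001-05-19); then Horvat and Saleh (both 1998-08-03).
Among Abara and Drummond, by continuous board tenure (higher first): Abara (8 years) before Drummond (4 years).
Horvat and Saleh both have continuous board tenure 20 years, so the next rule applies.
Among Horvat and Saleh, alphabetically by surname: Horvat before Saleh.
Full order: Bianchi, Mendoza, Reyes, Abara, Drummond, Achebe, Espinoza, Vance, Horvat, Saleh.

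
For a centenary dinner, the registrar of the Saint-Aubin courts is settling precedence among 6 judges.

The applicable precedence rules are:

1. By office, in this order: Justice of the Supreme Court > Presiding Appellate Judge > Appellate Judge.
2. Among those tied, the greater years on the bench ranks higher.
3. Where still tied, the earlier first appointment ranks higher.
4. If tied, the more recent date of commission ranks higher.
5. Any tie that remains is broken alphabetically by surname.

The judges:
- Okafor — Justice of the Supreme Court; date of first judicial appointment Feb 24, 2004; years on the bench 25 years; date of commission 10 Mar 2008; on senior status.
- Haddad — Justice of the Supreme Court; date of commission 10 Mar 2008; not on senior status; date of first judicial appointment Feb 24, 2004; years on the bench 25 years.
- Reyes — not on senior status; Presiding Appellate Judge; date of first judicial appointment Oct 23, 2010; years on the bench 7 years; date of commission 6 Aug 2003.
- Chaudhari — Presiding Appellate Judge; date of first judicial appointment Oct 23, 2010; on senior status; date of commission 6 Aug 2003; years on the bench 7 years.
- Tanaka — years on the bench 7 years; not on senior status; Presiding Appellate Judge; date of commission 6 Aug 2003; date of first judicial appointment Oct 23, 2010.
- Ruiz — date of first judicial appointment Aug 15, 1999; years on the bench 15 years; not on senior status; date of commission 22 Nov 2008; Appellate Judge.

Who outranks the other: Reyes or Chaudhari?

By office: Haddad and Okafor (Justice of the Supreme Court); then Chaudhari, Reyes and Tanaka (Presiding Appellate Judge); then Ruiz (Appellate Judge).
Haddad and Okafor both have years on the bench 25 years, so the next rule applies.
Haddad and Okafor both have date of first judicial appointment Feb 24, 2004, so the next rule applies.
Haddad and Okafor both have date of commission 10 Mar 2008, so the next rule applies.
Among Haddad and Okafor, alphabetically by surname: Haddad before Okafor.
Chaudhari, Reyes and Tanaka all have years on the bench 7 years, so the next rule applies.
Chaudhari, Reyes and Tanaka all have date of first judicial appointment Oct 23, 2010, so the next rule applies.
Chaudhari, Reyes and Tanaka all have date of commission 6 Aug 2003, so the next rule applies.
Among Chaudhari, Reyes and Tanaka, alphabetically by surname: Chaudhari before Reyes before Tanaka.
So Chaudhari takes precedence.

Chaudhari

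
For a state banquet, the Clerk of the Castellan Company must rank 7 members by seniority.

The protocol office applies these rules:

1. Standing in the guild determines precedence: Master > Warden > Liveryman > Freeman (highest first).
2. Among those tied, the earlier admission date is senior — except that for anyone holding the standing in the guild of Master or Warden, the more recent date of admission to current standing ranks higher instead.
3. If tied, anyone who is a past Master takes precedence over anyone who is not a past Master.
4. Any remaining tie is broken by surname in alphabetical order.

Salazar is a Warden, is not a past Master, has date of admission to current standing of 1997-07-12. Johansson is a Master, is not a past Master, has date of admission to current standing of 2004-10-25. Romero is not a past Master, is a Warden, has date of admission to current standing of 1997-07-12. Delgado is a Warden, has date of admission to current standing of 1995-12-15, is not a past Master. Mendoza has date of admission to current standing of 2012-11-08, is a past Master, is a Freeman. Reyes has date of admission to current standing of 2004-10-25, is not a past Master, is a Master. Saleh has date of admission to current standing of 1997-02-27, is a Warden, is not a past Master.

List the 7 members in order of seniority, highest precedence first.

Johansson, Reyes, Romero, Salazar, Saleh, Delgado, Mendoza

By standing in the guild: Johansson and Reyes (Master); then Romero, Salazar, Saleh and Delgado (Warden); then Mendoza (Freeman).
Johansson and Reyes both have date of admission to current standing 2004-10-25, so the next rule applies.
Johansson and Reyes are each not a past Master, so the next rule applies.
Among Johansson and Reyes, alphabetically by surname: Johansson before Reyes.
Among Romero, Salazar, Saleh and Delgado, by date of admission to current standing (later first) (reversed rule for this group): Romero and Salazar (1997-07-12) before Saleh (1997-02-27) before Delgado (1995-12-15).
Romero and Salazar are each not a past Master, so the next rule applies.
Among Romero and Salazar, alphabetically by surname: Romero before Salazar.
Full order: Johansson, Reyes, Romero, Salazar, Saleh, Delgado, Mendoza.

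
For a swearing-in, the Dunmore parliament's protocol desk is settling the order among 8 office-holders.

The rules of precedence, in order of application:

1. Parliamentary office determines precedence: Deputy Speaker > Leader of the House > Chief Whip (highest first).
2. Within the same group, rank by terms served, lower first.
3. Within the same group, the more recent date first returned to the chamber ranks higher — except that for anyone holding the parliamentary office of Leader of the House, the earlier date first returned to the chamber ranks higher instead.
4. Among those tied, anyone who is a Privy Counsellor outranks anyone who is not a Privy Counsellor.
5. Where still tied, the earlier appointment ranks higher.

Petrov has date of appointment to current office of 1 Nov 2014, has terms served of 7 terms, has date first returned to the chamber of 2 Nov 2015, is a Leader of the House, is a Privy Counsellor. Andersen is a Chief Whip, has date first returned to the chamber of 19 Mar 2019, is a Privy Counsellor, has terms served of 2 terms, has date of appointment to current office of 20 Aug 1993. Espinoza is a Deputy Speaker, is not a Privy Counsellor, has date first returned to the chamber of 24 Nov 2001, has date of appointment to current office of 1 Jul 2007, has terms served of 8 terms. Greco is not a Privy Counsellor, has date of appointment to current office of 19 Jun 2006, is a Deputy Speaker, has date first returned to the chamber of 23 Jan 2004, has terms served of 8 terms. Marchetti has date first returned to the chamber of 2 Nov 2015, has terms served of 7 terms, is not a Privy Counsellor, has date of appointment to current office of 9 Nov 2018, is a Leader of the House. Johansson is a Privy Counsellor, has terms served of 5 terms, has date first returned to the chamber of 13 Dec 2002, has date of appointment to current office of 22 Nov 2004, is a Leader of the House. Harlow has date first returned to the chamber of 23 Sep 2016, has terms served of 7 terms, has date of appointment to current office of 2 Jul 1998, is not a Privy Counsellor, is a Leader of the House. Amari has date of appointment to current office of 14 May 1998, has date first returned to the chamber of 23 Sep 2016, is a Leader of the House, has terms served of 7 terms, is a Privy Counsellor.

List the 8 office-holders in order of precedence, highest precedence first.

Greco, Espinoza, Johansson, Petrov, Marchetti, Amari, Harlow, Andersen

By parliamentary office: Greco and Espinoza (Deputy Speaker); then Johansson, Petrov, Marchetti, Amari and Harlow (Leader of the House); then Andersen (Chief Whip).
Greco and Espinoza both have terms served 8 terms, so the next rule applies.
Among Greco and Espinoza, by date first returned to the chamber (later first): Greco (23 Jan 2004) before Espinoza (24 Nov 2001).
Among Johansson, Petrov, Marchetti, Amari and Harlow, by terms served (lower first): Johansson (5 terms) before Petrov, Marchetti, Amari and Harlow (7 terms).
Among Petrov, Marchetti, Amari and Harlow, by date first returned to the chamber (earlier first) (reversed rule for this group): Petrov and Marchetti (2 Nov 2015) before Amari and Harlow (23 Sep 2016).
Among Petrov and Marchetti, a Privy Counsellor before not a Privy Counsellor: Petrov (a Privy Counsellor) before Marchetti (not a Privy Counsellor).
Among Amari and Harlow, a Privy Counsellor before not a Privy Counsellor: Amari (a Privy Counsellor) before Harlow (not a Privy Counsellor).
Full order: Greco, Espinoza, Johansson, Petrov, Marchetti, Amari, Harlow, Andersen.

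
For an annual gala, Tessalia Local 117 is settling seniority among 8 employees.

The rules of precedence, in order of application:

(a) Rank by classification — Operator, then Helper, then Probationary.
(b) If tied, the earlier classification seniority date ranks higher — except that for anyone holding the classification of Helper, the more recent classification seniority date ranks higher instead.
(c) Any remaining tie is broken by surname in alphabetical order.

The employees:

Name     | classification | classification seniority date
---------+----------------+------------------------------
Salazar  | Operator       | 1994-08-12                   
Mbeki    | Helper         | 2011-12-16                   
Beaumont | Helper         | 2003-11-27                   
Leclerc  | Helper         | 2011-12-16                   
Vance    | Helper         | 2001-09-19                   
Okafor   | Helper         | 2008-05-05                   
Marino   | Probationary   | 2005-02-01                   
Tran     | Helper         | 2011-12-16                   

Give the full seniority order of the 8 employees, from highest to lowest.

Salazar, Leclerc, Mbeki, Tran, Okafor, Beaumont, Vance, Marino

By classification: Salazar (Operator); then Leclerc, Mbeki, Tran, Okafor, Beaumont and Vance (Helper); then Marino (Probationary).
Among Leclerc, Mbeki, Tran, Okafor, Beaumont and Vance, by classification seniority date (later first) (reversed rule for this group): Leclerc, Mbeki and Tran (2011-12-16) before Okafor (2008-05-05) before Beaumont (2003-11-27) before Vance (2001-09-19).
Among Leclerc, Mbeki and Tran, alphabetically by surname: Leclerc before Mbeki before Tran.
Full order: Salazar, Leclerc, Mbeki, Tran, Okafor, Beaumont, Vance, Marino.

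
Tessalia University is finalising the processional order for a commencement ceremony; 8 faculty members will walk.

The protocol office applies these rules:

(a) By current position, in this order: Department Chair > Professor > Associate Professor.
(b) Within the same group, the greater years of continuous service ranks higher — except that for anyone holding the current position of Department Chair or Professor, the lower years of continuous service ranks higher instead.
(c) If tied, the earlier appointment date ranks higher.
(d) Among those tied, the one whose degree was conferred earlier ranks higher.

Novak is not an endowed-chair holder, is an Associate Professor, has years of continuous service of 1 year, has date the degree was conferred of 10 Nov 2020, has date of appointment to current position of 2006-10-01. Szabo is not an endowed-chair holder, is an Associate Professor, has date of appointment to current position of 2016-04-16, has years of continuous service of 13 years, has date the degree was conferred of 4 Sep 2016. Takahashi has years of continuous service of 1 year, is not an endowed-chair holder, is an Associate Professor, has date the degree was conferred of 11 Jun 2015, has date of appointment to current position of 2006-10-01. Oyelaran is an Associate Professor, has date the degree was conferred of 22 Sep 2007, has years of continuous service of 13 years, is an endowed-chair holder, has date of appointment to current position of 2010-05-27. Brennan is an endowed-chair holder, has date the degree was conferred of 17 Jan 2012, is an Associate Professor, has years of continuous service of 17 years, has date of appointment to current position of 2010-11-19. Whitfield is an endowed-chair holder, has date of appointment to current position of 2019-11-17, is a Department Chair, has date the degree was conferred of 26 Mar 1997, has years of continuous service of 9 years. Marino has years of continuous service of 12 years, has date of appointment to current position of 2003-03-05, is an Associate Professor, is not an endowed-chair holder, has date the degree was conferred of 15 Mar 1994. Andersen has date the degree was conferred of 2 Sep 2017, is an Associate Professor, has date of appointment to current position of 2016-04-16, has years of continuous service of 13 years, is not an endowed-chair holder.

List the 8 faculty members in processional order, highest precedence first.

By current position: Whitfield (Department Chair); then Brennan, Oyelaran, Szabo, Andersen, Marino, Takahashi and Novak (Associate Professor).
Among Brennan, Oyelaran, Szabo, Andersen, Marino, Takahashi and Novak, by years of continuous service (higher first): Brennan (17 years) before Oyelaran, Szabo and Andersen (13 years) before Marino (12 years) before Takahashi and Novak (1 year).
Among Oyelaran, Szabo and Andersen, by date of appointment to current position (earlier first): Oyelaran (2010-05-27) before Szabo and Andersen (2016-04-16).
Among Szabo and Andersen, by date the degree was conferred (earlier first): Szabo (4 Sep 2016) before Andersen (2 Sep 2017).
Takahashi and Novak both have date of appointment to current position 2006-10-01, so the next rule applies.
Among Takahashi and Novak, by date the degree was conferred (earlier first): Takahashi (11 Jun 2015) before Novak (10 Nov 2020).
Full order: Whitfield, Brennan, Oyelaran, Szabo, Andersen, Marino, Takahashi, Novak.

Whitfield, Brennan, Oyelaran, Szabo, Andersen, Marino, Takahashi, Novak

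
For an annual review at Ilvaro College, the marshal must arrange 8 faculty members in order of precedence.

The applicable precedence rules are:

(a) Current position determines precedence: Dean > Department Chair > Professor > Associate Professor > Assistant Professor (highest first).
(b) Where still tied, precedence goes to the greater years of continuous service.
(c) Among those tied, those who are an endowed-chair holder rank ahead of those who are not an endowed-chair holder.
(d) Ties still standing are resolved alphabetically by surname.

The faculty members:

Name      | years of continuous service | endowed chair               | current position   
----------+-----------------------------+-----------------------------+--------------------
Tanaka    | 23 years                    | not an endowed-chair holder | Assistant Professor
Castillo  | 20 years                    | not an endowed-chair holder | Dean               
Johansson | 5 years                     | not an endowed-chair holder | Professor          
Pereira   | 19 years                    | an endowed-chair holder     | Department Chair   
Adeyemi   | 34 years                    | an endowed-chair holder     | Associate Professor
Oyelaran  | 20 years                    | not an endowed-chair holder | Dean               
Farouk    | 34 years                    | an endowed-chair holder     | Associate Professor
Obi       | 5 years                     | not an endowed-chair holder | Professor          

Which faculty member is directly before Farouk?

By current position: Castillo and Oyelaran (Dean); then Pereira (Department Chair); then Johansson and Obi (Professor); then Adeyemi and Farouk (Associate Professor); then Tanaka (Assistant Professor).
Castillo and Oyelaran both have years of continuous service 20 years, so the next rule applies.
Castillo and Oyelaran are each not an endowed-chair holder, so the next rule applies.
Among Castillo and Oyelaran, alphabetically by surname: Castillo before Oyelaran.
Johansson and Obi both have years of continuous service 5 years, so the next rule applies.
Johansson and Obi are each not an endowed-chair holder, so the next rule applies.
Among Johansson and Obi, alphabetically by surname: Johansson before Obi.
Adeyemi and Farouk both have years of continuous service 34 years, so the next rule applies.
Adeyemi and Farouk are each an endowed-chair holder, so the next rule applies.
Among Adeyemi and Farouk, alphabetically by surname: Adeyemi before Farouk.
Order: Castillo, Oyelaran, Pereira, Johansson, Obi, Adeyemi, Farouk, Tanaka.

Adeyemi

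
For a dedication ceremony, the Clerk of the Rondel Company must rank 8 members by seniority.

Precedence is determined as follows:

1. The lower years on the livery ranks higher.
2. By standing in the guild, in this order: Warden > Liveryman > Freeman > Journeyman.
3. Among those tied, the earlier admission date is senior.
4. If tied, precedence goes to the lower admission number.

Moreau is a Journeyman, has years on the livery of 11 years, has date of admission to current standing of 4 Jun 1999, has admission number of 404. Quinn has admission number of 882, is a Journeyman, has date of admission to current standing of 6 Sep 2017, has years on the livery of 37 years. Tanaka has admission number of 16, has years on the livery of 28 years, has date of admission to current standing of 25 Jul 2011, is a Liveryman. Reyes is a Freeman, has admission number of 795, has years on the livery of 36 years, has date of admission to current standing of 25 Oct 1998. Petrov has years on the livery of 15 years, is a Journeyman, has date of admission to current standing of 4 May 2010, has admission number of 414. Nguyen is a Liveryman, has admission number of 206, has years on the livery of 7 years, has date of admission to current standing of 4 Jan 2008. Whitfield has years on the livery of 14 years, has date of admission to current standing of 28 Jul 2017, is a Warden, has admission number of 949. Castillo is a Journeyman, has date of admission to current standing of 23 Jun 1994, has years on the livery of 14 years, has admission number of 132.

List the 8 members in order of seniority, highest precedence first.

By years on the livery (lower first): Nguyen (7 years); then Moreau (11 years); then Whitfield and Castillo (both 14 years); then Petrov (15 years); then Tanaka (28 years); then Reyes (36 years); then Quinn (37 years).
Among Whitfield and Castillo, by standing in the guild: Whitfield (Warden) before Castillo (Journeyman).
Full order: Nguyen, Moreau, Whitfield, Castillo, Petrov, Tanaka, Reyes, Quinn.

Nguyen, Moreau, Whitfield, Castillo, Petrov, Tanaka, Reyes, Quinn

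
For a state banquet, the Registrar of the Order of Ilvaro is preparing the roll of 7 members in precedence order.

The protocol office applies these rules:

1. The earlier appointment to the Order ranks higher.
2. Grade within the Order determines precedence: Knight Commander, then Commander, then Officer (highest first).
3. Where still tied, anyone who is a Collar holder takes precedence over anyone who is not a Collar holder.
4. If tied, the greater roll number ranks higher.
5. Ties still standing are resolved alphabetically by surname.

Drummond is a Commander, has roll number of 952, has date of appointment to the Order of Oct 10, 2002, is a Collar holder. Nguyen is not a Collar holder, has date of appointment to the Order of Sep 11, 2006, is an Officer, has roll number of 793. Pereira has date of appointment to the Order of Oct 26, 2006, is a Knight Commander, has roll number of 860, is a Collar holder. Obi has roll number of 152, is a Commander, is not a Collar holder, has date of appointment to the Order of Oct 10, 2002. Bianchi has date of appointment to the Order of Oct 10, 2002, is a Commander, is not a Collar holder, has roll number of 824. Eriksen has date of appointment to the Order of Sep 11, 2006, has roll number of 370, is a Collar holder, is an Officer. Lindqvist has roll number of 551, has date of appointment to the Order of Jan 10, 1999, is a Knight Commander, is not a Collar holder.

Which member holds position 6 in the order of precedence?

Nguyen

By date of appointment to the Order (earlier first): Lindqvist (Jan 10, 1999); then Drummond, Bianchi and Obi (each Oct 10, 2002); then Eriksen and Nguyen (both Sep 11, 2006); then Pereira (Oct 26, 2006).
Drummond, Bianchi and Obi are each Commander, so the next rule applies.
Among Drummond, Bianchi and Obi, a Collar holder before not a Collar holder: Drummond (a Collar holder) before Bianchi and Obi (not a Collar holder).
Among Bianchi and Obi, by roll number (higher first): Bianchi (824) before Obi (152).
Eriksen and Nguyen are each Officer, so the next rule applies.
Among Eriksen and Nguyen, a Collar holder before not a Collar holder: Eriksen (a Collar holder) before Nguyen (not a Collar holder).
Order: Lindqvist, Drummond, Bianchi, Obi, Eriksen, Nguyen, Pereira.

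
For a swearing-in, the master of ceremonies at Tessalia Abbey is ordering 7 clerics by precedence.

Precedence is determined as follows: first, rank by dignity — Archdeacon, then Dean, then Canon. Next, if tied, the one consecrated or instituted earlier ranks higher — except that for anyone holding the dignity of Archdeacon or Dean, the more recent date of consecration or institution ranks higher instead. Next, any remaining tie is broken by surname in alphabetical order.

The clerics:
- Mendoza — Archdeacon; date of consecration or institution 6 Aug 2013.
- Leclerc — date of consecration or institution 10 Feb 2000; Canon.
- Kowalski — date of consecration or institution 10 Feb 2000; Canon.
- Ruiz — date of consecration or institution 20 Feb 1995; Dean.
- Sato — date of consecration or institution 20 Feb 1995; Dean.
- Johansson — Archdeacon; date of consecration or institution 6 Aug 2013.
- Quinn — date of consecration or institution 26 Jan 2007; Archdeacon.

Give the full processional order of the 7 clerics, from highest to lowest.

Johansson, Mendoza, Quinn, Ruiz, Sato, Kowalski, Leclerc

By dignity: Johansson, Mendoza and Quinn (Archdeacon); then Ruiz and Sato (Dean); then Kowalski and Leclerc (Canon).
Among Johansson, Mendoza and Quinn, by date of consecration or institution (later first) (reversed rule for this group): Johansson and Mendoza (6 Aug 2013) before Quinn (26 Jan 2007).
Among Johansson and Mendoza, alphabetically by surname: Johansson before Mendoza.
Ruiz and Sato both have date of consecration or institution 20 Feb 1995, so the next rule applies.
Among Ruiz and Sato, alphabetically by surname: Ruiz before Sato.
Kowalski and Leclerc both have date of consecration or institution 10 Feb 2000, so the next rule applies.
Among Kowalski and Leclerc, alphabetically by surname: Kowalski before Leclerc.
Full order: Johansson, Mendoza, Quinn, Ruiz, Sato, Kowalski, Leclerc.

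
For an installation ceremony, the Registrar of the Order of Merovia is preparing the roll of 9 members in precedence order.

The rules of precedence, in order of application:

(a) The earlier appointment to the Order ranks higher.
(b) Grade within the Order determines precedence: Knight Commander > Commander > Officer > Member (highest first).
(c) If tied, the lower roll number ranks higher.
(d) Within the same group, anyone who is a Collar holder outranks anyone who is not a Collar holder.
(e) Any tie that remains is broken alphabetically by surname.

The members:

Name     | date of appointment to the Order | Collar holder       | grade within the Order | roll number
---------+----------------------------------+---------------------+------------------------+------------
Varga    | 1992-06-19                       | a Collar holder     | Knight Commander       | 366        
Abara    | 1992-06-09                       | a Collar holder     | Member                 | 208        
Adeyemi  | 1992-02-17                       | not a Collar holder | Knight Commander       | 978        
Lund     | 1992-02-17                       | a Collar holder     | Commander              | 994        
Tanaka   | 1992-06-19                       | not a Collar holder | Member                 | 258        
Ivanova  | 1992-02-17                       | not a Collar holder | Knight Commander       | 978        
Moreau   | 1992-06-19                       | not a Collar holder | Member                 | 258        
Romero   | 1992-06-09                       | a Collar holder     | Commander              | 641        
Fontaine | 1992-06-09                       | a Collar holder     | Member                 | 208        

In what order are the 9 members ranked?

Adeyemi, Ivanova, Lund, Romero, Abara, Fontaine, Varga, Moreau, Tanaka

By date of appointment to the Order (earlier first): Adeyemi, Ivanova and Lund (each 1992-02-17); then Romero, Abara and Fontaine (each 1992-06-09); then Varga, Moreau and Tanaka (each 1992-06-19).
Among Adeyemi, Ivanova and Lund, by grade within the Order: Adeyemi and Ivanova (Knight Commander) before Lund (Commander).
Adeyemi and Ivanova both have roll number 978, so the next rule applies.
Adeyemi and Ivanova are each not a Collar holder, so the next rule applies.
Among Adeyemi and Ivanova, alphabetically by surname: Adeyemi before Ivanova.
Among Romero, Abara and Fontaine, by grade within the Order: Romero (Commander) before Abara and Fontaine (Member).
Abara and Fontaine both have roll number 208, so the next rule applies.
Abara and Fontaine are each a Collar holder, so the next rule applies.
Among Abara and Fontaine, alphabetically by surname: Abara before Fontaine.
Among Varga, Moreau and Tanaka, by grade within the Order: Varga (Knight Commander) before Moreau and Tanaka (Member).
Moreau and Tanaka both have roll number 258, so the next rule applies.
Moreau and Tanaka are each not a Collar holder, so the next rule applies.
Among Moreau and Tanaka, alphabetically by surname: Moreau before Tanaka.
Full order: Adeyemi, Ivanova, Lund, Romero, Abara, Fontaine, Varga, Moreau, Tanaka.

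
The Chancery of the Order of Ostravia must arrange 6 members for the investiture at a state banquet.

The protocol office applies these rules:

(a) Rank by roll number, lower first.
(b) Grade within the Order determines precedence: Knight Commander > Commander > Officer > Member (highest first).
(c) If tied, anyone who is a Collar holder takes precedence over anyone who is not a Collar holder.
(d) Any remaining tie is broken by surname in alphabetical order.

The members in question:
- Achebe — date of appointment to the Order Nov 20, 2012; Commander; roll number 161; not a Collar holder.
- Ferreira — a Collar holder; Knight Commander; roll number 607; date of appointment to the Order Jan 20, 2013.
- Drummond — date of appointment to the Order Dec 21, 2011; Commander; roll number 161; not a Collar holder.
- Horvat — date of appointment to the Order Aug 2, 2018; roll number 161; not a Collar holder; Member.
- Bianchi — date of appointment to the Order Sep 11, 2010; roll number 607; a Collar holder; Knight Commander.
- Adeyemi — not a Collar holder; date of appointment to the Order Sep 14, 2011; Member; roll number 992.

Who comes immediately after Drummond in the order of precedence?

By roll number (lower first): Achebe, Drummond and Horvat (each 161); then Bianchi and Ferreira (both 607); then Adeyemi (992).
Among Achebe, Drummond and Horvat, by grade within the Order: Achebe and Drummond (Commander) before Horvat (Member).
Achebe and Drummond are each not a Collar holder, so the next rule applies.
Among Achebe and Drummond, alphabetically by surname: Achebe before Drummond.
Bianchi and Ferreira are each Knight Commander, so the next rule applies.
Bianchi and Ferreira are each a Collar holder, so the next rule applies.
Among Bianchi and Ferreira, alphabetically by surname: Bianchi before Ferreira.
Order: Achebe, Drummond, Horvat, Bianchi, Ferreira, Adeyemi.

Horvat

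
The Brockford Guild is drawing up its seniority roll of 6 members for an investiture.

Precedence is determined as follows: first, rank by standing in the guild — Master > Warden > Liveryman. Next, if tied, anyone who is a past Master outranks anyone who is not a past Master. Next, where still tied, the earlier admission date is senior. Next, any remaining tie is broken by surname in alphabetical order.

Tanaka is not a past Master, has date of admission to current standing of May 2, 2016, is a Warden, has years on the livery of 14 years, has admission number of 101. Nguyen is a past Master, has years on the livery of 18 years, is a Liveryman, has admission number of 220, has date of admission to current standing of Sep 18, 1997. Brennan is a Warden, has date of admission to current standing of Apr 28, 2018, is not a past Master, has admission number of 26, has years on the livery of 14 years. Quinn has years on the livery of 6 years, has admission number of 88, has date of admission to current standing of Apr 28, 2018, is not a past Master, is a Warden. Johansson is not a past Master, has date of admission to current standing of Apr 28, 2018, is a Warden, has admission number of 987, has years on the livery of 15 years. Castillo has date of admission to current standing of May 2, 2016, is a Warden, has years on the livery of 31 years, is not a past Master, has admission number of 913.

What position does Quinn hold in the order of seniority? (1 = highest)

5

By standing in the guild: Castillo, Tanaka, Brennan, Johansson and Quinn (Warden); then Nguyen (Liveryman).
Castillo, Tanaka, Brennan, Johansson and Quinn are each not a past Master, so the next rule applies.
Among Castillo, Tanaka, Brennan, Johansson and Quinn, by date of admission to current standing (earlier first): Castillo and Tanaka (May 2, 2016) before Brennan, Johansson and Quinn (Apr 28, 2018).
Among Castillo and Tanaka, alphabetically by surname: Castillo before Tanaka.
Among Brennan, Johansson and Quinn, alphabetically by surname: Brennan before Johansson before Quinn.
Order: Castillo, Tanaka, Brennan, Johansson, Quinn, Nguyen. So position 5.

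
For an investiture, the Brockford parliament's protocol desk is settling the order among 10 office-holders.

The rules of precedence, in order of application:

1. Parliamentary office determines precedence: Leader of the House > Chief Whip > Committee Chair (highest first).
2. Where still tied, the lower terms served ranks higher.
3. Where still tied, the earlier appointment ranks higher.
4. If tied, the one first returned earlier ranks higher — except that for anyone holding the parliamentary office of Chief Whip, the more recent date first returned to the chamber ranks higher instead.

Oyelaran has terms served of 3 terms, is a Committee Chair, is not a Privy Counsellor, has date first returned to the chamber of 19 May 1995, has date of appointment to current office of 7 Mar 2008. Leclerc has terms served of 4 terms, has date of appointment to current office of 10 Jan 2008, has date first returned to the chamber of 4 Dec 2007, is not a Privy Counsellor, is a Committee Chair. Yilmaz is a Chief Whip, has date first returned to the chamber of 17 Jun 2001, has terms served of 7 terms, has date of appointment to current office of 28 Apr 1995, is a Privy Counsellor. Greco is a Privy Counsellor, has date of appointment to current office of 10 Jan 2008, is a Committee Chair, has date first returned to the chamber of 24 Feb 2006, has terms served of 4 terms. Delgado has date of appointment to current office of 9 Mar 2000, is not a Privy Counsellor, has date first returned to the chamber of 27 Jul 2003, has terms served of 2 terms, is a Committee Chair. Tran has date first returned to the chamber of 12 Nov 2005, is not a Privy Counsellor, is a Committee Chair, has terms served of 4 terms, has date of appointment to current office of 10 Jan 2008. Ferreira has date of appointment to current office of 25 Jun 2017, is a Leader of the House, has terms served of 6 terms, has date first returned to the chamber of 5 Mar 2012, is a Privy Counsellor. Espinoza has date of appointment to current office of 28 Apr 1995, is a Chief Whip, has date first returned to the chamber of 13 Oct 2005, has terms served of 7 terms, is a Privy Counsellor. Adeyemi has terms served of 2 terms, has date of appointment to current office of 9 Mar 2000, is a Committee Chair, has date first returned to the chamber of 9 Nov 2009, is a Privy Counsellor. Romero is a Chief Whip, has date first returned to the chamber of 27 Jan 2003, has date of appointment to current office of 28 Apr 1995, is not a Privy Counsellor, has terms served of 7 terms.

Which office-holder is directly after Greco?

By parliamentary office: Ferreira (Leader of the House); then Espinoza, Romero and Yilmaz (Chief Whip); then Delgado, Adeyemi, Oyelaran, Tran, Greco and Leclerc (Committee Chair).
Espinoza, Romero and Yilmaz all have terms served 7 terms, so the next rule applies.
Espinoza, Romero and Yilmaz all have date of appointment to current office 28 Apr 1995, so the next rule applies.
Among Espinoza, Romero and Yilmaz, by date first returned to the chamber (later first) (reversed rule for this group): Espinoza (13 Oct 2005) before Romero (27 Jan 2003) before Yilmaz (17 Jun 2001).
Among Delgado, Adeyemi, Oyelaran, Tran, Greco and Leclerc, by terms served (lower first): Delgado and Adeyemi (2 terms) before Oyelaran (3 terms) before Tran, Greco and Leclerc (4 terms).
Delgado and Adeyemi both have date of appointment to current office 9 Mar 2000, so the next rule applies.
Among Delgado and Adeyemi, by date first returned to the chamber (earlier first): Delgado (27 Jul 2003) before Adeyemi (9 Nov 2009).
Tran, Greco and Leclerc all have date of appointment to current office 10 Jan 2008, so the next rule applies.
Among Tran, Greco and Leclerc, by date first returned to the chamber (earlier first): Tran (12 Nov 2005) before Greco (24 Feb 2006) before Leclerc (4 Dec 2007).
Order: Ferreira, Espinoza, Romero, Yilmaz, Delgado, Adeyemi, Oyelaran, Tran, Greco, Leclerc.

Leclerc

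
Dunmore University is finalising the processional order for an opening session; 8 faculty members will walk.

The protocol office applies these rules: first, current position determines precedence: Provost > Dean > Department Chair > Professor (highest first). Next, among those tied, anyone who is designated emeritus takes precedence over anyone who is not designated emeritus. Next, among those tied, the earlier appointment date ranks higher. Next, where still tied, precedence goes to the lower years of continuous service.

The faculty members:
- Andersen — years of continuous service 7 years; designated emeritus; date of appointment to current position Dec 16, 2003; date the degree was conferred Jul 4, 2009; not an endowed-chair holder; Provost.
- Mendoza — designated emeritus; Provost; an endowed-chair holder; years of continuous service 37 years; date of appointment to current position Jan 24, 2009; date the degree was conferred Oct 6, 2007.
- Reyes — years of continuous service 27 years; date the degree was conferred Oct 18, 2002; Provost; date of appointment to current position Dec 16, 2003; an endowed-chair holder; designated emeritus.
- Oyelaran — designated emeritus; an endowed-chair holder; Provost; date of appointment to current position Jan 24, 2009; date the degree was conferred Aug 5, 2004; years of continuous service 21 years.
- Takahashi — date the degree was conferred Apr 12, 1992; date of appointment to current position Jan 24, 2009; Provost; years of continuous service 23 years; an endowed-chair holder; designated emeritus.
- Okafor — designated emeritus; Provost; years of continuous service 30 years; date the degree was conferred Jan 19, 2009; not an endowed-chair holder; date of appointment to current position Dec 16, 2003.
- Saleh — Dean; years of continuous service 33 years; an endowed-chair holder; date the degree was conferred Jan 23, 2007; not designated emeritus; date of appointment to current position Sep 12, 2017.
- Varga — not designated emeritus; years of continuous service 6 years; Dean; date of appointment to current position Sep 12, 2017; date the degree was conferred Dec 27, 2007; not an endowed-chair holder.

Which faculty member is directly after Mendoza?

Varga

By current position: Andersen, Reyes, Okafor, Oyelaran, Takahashi and Mendoza (Provost); then Varga and Saleh (Dean).
Andersen, Reyes, Okafor, Oyelaran, Takahashi and Mendoza are each designated emeritus, so the next rule applies.
Among Andersen, Reyes, Okafor, Oyelaran, Takahashi and Mendoza, by date of appointment to current position (earlier first): Andersen, Reyes and Okafor (Dec 16, 2003) before Oyelaran, Takahashi and Mendoza (Jan 24, 2009).
Among Andersen, Reyes and Okafor, by years of continuous service (lower first): Andersen (7 years) before Reyes (27 years) before Okafor (30 years).
Among Oyelaran, Takahashi and Mendoza, by years of continuous service (lower first): Oyelaran (21 years) before Takahashi (23 years) before Mendoza (37 years).
Varga and Saleh are each not designated emeritus, so the next rule applies.
Varga and Saleh both have date of appointment to current position Sep 12, 2017, so the next rule applies.
Among Varga and Saleh, by years of continuous service (lower first): Varga (6 years) before Saleh (33 years).
Order: Andersen, Reyes, Okafor, Oyelaran, Takahashi, Mendoza, Varga, Saleh.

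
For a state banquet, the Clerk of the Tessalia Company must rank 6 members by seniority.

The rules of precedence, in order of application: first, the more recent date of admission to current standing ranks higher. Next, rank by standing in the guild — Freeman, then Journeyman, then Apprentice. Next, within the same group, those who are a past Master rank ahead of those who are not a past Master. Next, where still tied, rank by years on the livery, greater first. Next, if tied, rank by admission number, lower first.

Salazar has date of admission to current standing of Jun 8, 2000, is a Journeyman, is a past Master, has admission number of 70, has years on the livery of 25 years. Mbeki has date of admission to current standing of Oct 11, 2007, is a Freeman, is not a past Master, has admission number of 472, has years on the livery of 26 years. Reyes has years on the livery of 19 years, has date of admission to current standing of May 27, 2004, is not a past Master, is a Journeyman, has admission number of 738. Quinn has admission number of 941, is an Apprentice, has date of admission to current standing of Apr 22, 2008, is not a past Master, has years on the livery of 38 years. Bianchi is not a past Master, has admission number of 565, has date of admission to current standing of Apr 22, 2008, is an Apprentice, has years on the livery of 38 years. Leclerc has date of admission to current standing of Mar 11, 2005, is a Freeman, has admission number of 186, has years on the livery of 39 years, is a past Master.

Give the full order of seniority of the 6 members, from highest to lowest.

Bianchi, Quinn, Mbeki, Leclerc, Reyes, Salazar

By date of admission to current standing (later first): Bianchi and Quinn (both Apr 22, 2008); then Mbeki (Oct 11, 2007); then Leclerc (Mar 11, 2005); then Reyes (May 27, 2004); then Salazar (Jun 8, 2000).
Bianchi and Quinn are each Apprentice, so the next rule applies.
Bianchi and Quinn are each not a past Master, so the next rule applies.
Bianchi and Quinn both have years on the livery 38 years, so the next rule applies.
Among Bianchi and Quinn, by admission number (lower first): Bianchi (565) before Quinn (941).
Full order: Bianchi, Quinn, Mbeki, Leclerc, Reyes, Salazar.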